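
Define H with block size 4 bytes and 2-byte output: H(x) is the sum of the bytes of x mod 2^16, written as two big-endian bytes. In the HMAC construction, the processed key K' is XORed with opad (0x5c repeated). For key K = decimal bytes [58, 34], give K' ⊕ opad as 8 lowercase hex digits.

Key decimal bytes [58, 34] = 3a 22 is 2 bytes ≤ B = 4; zero-pad to 4 bytes: K' = 3a 22 00 00.
XOR each byte with 0x5c: 3a⊕5c=66, 22⊕5c=7e, 00⊕5c=5c, 00⊕5c=5c.

667e5c5c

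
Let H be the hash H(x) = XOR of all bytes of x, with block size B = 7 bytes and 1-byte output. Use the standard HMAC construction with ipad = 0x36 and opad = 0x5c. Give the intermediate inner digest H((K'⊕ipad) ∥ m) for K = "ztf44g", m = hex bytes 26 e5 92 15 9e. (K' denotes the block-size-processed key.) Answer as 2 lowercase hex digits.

Key "ztf44g" = 7a 74 66 34 34 67 is 6 bytes ≤ B = 7; zero-pad to 7 bytes: K' = 7a 74 66 34 34 67 00.
K' ⊕ ipad = 4c 42 50 02 02 51 36.
Inner input = 4c 42 50 02 02 51 36 ∥ 26 e5 92 15 9e.
Inner hash: XOR 4c⊕42⊕50⊕02⊕02⊕51⊕36⊕26⊕e5⊕92⊕15⊕9e = e3.

e3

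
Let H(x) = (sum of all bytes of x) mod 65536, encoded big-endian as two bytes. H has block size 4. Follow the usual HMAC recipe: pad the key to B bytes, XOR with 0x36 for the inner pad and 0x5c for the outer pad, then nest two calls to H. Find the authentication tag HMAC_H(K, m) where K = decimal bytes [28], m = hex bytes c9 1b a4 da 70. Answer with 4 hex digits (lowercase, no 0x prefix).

01f5

Key decimal bytes [28] = 1c is 1 byte ≤ B = 4; zero-pad to 4 bytes: K' = 1c 00 00 00.
K' ⊕ ipad = 2a 36 36 36.  K' ⊕ opad = 40 5c 5c 5c.
Inner input = (K'⊕ipad) ∥ m = 2a 36 36 36 ∥ c9 1b a4 da 70.
Inner hash: sum = 42+54+54+54+201+27+164+218+112 = 926 → 03 9e.
Outer input = (K'⊕opad) ∥ inner = 40 5c 5c 5c ∥ 03 9e.
Outer hash (tag): sum = 64+92+92+92+3+158 = 501 → 01 f5.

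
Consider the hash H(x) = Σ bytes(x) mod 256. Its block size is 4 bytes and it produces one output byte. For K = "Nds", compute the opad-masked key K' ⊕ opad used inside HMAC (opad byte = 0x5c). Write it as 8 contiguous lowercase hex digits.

Key "Nds" = 4e 64 73 is 3 bytes ≤ B = 4; zero-pad to 4 bytes: K' = 4e 64 73 00.
XOR each byte with 0x5c: 4e⊕5c=12, 64⊕5c=38, 73⊕5c=2f, 00⊕5c=5c.

12382f5c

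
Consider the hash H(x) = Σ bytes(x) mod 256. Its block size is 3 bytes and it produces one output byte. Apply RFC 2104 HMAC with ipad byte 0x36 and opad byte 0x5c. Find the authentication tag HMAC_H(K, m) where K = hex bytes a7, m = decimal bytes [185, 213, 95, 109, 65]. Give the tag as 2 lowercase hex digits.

Key hex bytes a7 is 1 byte ≤ B = 3; zero-pad to 3 bytes: K' = a7 00 00.
K' ⊕ ipad = 91 36 36.  K' ⊕ opad = fb 5c 5c.
Inner input = (K'⊕ipad) ∥ m = 91 36 36 ∥ b9 d5 5f 6d 41.
Inner hash: sum = 145+54+54+185+213+95+109+65 = 920; mod 256 = 152 → 98.
Outer input = (K'⊕opad) ∥ inner = fb 5c 5c ∥ 98.
Outer hash (tag): sum = 251+92+92+152 = 587; mod 256 = 75 → 4b.

4b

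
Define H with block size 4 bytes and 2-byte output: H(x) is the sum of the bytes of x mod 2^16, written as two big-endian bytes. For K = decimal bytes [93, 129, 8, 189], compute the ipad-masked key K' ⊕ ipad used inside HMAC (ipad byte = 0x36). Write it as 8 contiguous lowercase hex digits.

Key decimal bytes [93, 129, 8, 189] = 5d 81 08 bd is exactly B = 4 bytes: K' = 5d 81 08 bd.
XOR each byte with 0x36: 5d⊕36=6b, 81⊕36=b7, 08⊕36=3e, bd⊕36=8b.

6bb73e8b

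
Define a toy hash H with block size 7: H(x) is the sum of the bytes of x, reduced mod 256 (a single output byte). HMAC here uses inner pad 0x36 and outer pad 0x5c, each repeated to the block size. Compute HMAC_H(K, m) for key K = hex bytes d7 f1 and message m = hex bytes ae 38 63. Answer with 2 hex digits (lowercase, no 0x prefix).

Key hex bytes d7 f1 is 2 bytes ≤ B = 7; zero-pad to 7 bytes: K' = d7 f1 00 00 00 00 00.
K' ⊕ ipad = e1 c7 36 36 36 36 36.  K' ⊕ opad = 8b ad 5c 5c 5c 5c 5c.
Inner input = (K'⊕ipad) ∥ m = e1 c7 36 36 36 36 36 ∥ ae 38 63.
Inner hash: sum = 225+199+54+54+54+54+54+174+56+99 = 1023; mod 256 = 255 → ff.
Outer input = (K'⊕opad) ∥ inner = 8b ad 5c 5c 5c 5c 5c ∥ ff.
Outer hash (tag): sum = 139+173+92+92+92+92+92+255 = 1027; mod 256 = 3 → 03.

03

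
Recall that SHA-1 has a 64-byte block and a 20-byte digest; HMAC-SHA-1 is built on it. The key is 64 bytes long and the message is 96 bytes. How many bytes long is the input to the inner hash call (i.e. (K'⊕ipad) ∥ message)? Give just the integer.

160

Key is 64 ≤ 64 bytes, zero-padded: |K'| = 64.
Inner input = (K'⊕ipad) ∥ m → 64 + 96 = 160 bytes.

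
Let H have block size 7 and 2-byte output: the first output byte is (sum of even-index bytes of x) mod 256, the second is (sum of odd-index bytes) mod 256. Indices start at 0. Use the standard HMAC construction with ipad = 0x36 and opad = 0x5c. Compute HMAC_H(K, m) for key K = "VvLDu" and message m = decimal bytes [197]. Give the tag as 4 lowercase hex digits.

4cf1

Key "VvLDu" = 56 76 4c 44 75 is 5 bytes ≤ B = 7; zero-pad to 7 bytes: K' = 56 76 4c 44 75 00 00.
K' ⊕ ipad = 60 40 7a 72 43 36 36.  K' ⊕ opad = 0a 2a 10 18 29 5c 5c.
Inner input = (K'⊕ipad) ∥ m = 60 40 7a 72 43 36 36 ∥ c5.
Inner hash: even-index sum = 339 mod 256 = 83; odd-index sum = 429 mod 256 = 173 → 53 ad.
Outer input = (K'⊕opad) ∥ inner = 0a 2a 10 18 29 5c 5c ∥ 53 ad.
Outer hash (tag): even-index sum = 332 mod 256 = 76; odd-index sum = 241 mod 256 = 241 → 4c f1.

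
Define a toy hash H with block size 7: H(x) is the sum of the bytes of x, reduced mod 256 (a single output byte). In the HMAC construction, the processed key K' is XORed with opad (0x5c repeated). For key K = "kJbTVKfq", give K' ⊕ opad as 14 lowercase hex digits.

bf5c5c5c5c5c5c

Key "kJbTVKfq" = 6b 4a 62 54 56 4b 66 71 is 8 bytes > B = 7, so hash it first: H(key) = e3, then zero-pad to 7 bytes: K' = e3 00 00 00 00 00 00.
XOR each byte with 0x5c: e3⊕5c=bf, 00⊕5c=5c, 00⊕5c=5c, 00⊕5c=5c, 00⊕5c=5c, 00⊕5c=5c, 00⊕5c=5c.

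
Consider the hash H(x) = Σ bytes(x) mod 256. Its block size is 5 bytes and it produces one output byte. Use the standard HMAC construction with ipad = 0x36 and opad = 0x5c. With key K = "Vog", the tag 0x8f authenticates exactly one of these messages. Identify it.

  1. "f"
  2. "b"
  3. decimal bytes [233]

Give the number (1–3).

Key "Vog" = 56 6f 67 is 3 bytes ≤ B = 5; zero-pad to 5 bytes: K' = 56 6f 67 00 00.
K' ⊕ ipad = 60 59 51 36 36; K' ⊕ opad = 0a 33 3b 5c 5c.
m1: inner = H(60 59 51 36 36 66) = dc; tag = H(0a 33 3b 5c 5c dc) = 0c
m2: inner = H(60 59 51 36 36 62) = d8; tag = H(0a 33 3b 5c 5c d8) = 08
m3: inner = H(60 59 51 36 36 e9) = 5f; tag = H(0a 33 3b 5c 5c 5f) = 8f ← matches

3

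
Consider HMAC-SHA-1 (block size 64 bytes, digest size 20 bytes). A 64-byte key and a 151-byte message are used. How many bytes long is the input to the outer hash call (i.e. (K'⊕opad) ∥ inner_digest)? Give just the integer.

Key is 64 ≤ 64 bytes, zero-padded: |K'| = 64.
Outer input = (K'⊕opad) ∥ H(inner) → 64 + 20 = 84 bytes.

84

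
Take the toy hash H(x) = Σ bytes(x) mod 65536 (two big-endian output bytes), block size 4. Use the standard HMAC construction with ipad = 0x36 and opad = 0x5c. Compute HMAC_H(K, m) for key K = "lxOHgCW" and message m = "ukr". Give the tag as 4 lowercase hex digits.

Key "lxOHgCW" = 6c 78 4f 48 67 43 57 is 7 bytes > B = 4, so hash it first: H(key) = 02 7c, then zero-pad to 4 bytes: K' = 02 7c 00 00.
K' ⊕ ipad = 34 4a 36 36.  K' ⊕ opad = 5e 20 5c 5c.
Inner input = (K'⊕ipad) ∥ m = 34 4a 36 36 ∥ 75 6b 72.
Inner hash: sum = 52+74+54+54+117+107+114 = 572 → 02 3c.
Outer input = (K'⊕opad) ∥ inner = 5e 20 5c 5c ∥ 02 3c.
Outer hash (tag): sum = 94+32+92+92+2+60 = 372 → 01 74.

0174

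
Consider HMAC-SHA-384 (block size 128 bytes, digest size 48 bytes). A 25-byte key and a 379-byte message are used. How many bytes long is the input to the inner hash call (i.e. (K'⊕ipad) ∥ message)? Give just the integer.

507

Key is 25 ≤ 128 bytes, zero-padded: |K'| = 128.
Inner input = (K'⊕ipad) ∥ m → 128 + 379 = 507 bytes.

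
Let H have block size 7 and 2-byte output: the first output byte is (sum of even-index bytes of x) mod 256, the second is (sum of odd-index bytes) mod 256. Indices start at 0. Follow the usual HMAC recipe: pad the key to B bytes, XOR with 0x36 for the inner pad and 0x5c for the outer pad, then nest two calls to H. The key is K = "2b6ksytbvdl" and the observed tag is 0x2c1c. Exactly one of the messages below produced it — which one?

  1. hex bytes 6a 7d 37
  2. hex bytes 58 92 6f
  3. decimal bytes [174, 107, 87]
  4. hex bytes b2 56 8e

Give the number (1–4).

3

Key "2b6ksytbvdl" = 32 62 36 6b 73 79 74 62 76 64 6c is 11 bytes > B = 7, so hash it first: H(key) = 31 0c, then zero-pad to 7 bytes: K' = 31 0c 00 00 00 00 00.
K' ⊕ ipad = 07 3a 36 36 36 36 36; K' ⊕ opad = 6d 50 5c 5c 5c 5c 5c.
m1: inner = H(07 3a 36 36 36 36 36 6a 7d 37) = 26 47; tag = H(6d 50 5c 5c 5c 5c 5c 26 47) = c82e
m2: inner = H(07 3a 36 36 36 36 36 58 92 6f) = 3b 6d; tag = H(6d 50 5c 5c 5c 5c 5c 3b 6d) = ee43
m3: inner = H(07 3a 36 36 36 36 36 ae 6b 57) = 14 ab; tag = H(6d 50 5c 5c 5c 5c 5c 14 ab) = 2c1c ← matches
m4: inner = H(07 3a 36 36 36 36 36 b2 56 8e) = ff e6; tag = H(6d 50 5c 5c 5c 5c 5c ff e6) = 6707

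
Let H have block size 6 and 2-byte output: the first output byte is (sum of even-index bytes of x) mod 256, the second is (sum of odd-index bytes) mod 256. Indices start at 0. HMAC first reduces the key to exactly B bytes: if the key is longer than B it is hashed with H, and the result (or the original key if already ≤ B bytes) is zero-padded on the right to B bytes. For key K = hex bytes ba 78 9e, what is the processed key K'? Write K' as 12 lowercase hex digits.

ba789e000000

Key hex bytes ba 78 9e is 3 bytes ≤ B = 6; zero-pad to 6 bytes: K' = ba 78 9e 00 00 00.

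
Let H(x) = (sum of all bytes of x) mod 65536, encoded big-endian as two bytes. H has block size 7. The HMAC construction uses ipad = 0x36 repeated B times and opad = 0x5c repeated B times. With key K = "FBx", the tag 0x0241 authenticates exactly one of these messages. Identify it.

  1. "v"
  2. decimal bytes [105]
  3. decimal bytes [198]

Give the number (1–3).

Key "FBx" = 46 42 78 is 3 bytes ≤ B = 7; zero-pad to 7 bytes: K' = 46 42 78 00 00 00 00.
K' ⊕ ipad = 70 74 4e 36 36 36 36; K' ⊕ opad = 1a 1e 24 5c 5c 5c 5c.
m1: inner = H(70 74 4e 36 36 36 36 76) = 02 80; tag = H(1a 1e 24 5c 5c 5c 5c 02 80) = 024e
m2: inner = H(70 74 4e 36 36 36 36 69) = 02 73; tag = H(1a 1e 24 5c 5c 5c 5c 02 73) = 0241 ← matches
m3: inner = H(70 74 4e 36 36 36 36 c6) = 02 d0; tag = H(1a 1e 24 5c 5c 5c 5c 02 d0) = 029e

2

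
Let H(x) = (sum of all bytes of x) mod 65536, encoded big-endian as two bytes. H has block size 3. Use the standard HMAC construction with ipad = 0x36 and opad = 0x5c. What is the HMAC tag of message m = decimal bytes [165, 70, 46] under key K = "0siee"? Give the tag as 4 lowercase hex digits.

01ab

Key "0siee" = 30 73 69 65 65 is 5 bytes > B = 3, so hash it first: H(key) = 01 d6, then zero-pad to 3 bytes: K' = 01 d6 00.
K' ⊕ ipad = 37 e0 36.  K' ⊕ opad = 5d 8a 5c.
Inner input = (K'⊕ipad) ∥ m = 37 e0 36 ∥ a5 46 2e.
Inner hash: sum = 55+224+54+165+70+46 = 614 → 02 66.
Outer input = (K'⊕opad) ∥ inner = 5d 8a 5c ∥ 02 66.
Outer hash (tag): sum = 93+138+92+2+102 = 427 → 01 ab.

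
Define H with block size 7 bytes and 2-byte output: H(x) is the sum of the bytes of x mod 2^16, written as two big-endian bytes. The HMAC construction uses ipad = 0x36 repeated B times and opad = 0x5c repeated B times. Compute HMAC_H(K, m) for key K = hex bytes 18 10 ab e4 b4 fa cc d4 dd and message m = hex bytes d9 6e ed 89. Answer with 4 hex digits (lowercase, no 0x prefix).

Key hex bytes 18 10 ab e4 b4 fa cc d4 dd is 9 bytes > B = 7, so hash it first: H(key) = 05 e2, then zero-pad to 7 bytes: K' = 05 e2 00 00 00 00 00.
K' ⊕ ipad = 33 d4 36 36 36 36 36.  K' ⊕ opad = 59 be 5c 5c 5c 5c 5c.
Inner input = (K'⊕ipad) ∥ m = 33 d4 36 36 36 36 36 ∥ d9 6e ed 89.
Inner hash: sum = 51+212+54+54+54+54+54+217+110+237+137 = 1234 → 04 d2.
Outer input = (K'⊕opad) ∥ inner = 59 be 5c 5c 5c 5c 5c ∥ 04 d2.
Outer hash (tag): sum = 89+190+92+92+92+92+92+4+210 = 953 → 03 b9.

03b9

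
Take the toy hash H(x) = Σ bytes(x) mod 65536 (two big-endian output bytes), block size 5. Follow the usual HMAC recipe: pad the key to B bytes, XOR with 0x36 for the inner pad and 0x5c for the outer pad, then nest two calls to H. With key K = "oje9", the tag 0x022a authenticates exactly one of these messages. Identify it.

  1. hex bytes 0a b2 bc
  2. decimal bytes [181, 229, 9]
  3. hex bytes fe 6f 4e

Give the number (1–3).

Key "oje9" = 6f 6a 65 39 is 4 bytes ≤ B = 5; zero-pad to 5 bytes: K' = 6f 6a 65 39 00.
K' ⊕ ipad = 59 5c 53 0f 36; K' ⊕ opad = 33 36 39 65 5c.
m1: inner = H(59 5c 53 0f 36 0a b2 bc) = 02 c5; tag = H(33 36 39 65 5c 02 c5) = 022a ← matches
m2: inner = H(59 5c 53 0f 36 b5 e5 09) = 02 f0; tag = H(33 36 39 65 5c 02 f0) = 0255
m3: inner = H(59 5c 53 0f 36 fe 6f 4e) = 03 08; tag = H(33 36 39 65 5c 03 08) = 016e

1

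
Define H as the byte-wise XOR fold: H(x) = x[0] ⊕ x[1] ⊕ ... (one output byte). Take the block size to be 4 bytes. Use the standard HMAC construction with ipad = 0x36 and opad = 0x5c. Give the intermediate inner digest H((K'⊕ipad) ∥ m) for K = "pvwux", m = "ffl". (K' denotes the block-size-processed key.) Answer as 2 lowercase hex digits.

Key "pvwux" = 70 76 77 75 78 is 5 bytes > B = 4, so hash it first: H(key) = 7c, then zero-pad to 4 bytes: K' = 7c 00 00 00.
K' ⊕ ipad = 4a 36 36 36.
Inner input = 4a 36 36 36 ∥ 66 66 6c.
Inner hash: XOR 4a⊕36⊕36⊕36⊕66⊕66⊕6c = 10.

10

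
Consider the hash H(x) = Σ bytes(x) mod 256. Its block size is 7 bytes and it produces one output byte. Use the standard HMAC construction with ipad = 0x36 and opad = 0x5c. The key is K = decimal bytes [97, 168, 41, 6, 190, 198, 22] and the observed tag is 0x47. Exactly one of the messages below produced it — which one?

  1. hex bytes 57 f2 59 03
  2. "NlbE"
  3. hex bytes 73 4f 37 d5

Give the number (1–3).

1

Key decimal bytes [97, 168, 41, 6, 190, 198, 22] = 61 a8 29 06 be c6 16 is exactly B = 7 bytes: K' = 61 a8 29 06 be c6 16.
K' ⊕ ipad = 57 9e 1f 30 88 f0 20; K' ⊕ opad = 3d f4 75 5a e2 9a 4a.
m1: inner = H(57 9e 1f 30 88 f0 20 57 f2 59 03) = 81; tag = H(3d f4 75 5a e2 9a 4a 81) = 47 ← matches
m2: inner = H(57 9e 1f 30 88 f0 20 4e 6c 62 45) = 3d; tag = H(3d f4 75 5a e2 9a 4a 3d) = 03
m3: inner = H(57 9e 1f 30 88 f0 20 73 4f 37 d5) = aa; tag = H(3d f4 75 5a e2 9a 4a aa) = 70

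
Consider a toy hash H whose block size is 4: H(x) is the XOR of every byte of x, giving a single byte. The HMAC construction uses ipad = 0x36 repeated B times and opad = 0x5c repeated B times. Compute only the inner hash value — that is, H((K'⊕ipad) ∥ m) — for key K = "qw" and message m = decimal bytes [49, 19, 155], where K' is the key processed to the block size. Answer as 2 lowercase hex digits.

Key "qw" = 71 77 is 2 bytes ≤ B = 4; zero-pad to 4 bytes: K' = 71 77 00 00.
K' ⊕ ipad = 47 41 36 36.
Inner input = 47 41 36 36 ∥ 31 13 9b.
Inner hash: XOR 47⊕41⊕36⊕36⊕31⊕13⊕9b = bf.

bf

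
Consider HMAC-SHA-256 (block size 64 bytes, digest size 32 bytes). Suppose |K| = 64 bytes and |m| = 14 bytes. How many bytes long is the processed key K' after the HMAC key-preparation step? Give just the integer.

Key is 64 ≤ 64 bytes, zero-padded: |K'| = 64.

64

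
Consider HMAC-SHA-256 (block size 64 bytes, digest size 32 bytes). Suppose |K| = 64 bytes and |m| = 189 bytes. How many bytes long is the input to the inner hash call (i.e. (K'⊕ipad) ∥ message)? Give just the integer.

Key is 64 ≤ 64 bytes, zero-padded: |K'| = 64.
Inner input = (K'⊕ipad) ∥ m → 64 + 189 = 253 bytes.

253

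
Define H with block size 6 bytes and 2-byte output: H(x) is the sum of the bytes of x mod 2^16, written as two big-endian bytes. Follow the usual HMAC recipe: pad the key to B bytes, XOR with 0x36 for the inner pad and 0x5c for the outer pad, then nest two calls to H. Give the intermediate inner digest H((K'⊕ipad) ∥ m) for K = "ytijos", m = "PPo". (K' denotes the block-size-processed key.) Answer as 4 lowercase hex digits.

Key "ytijos" = 79 74 69 6a 6f 73 is exactly B = 6 bytes: K' = 79 74 69 6a 6f 73.
K' ⊕ ipad = 4f 42 5f 5c 59 45.
Inner input = 4f 42 5f 5c 59 45 ∥ 50 50 6f.
Inner hash: sum = 79+66+95+92+89+69+80+80+111 = 761 → 02 f9.

02f9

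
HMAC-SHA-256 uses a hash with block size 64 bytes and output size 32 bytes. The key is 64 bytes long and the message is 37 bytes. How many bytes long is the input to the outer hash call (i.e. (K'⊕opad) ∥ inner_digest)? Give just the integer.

Key is 64 ≤ 64 bytes, zero-padded: |K'| = 64.
Outer input = (K'⊕opad) ∥ H(inner) → 64 + 32 = 96 bytes.

96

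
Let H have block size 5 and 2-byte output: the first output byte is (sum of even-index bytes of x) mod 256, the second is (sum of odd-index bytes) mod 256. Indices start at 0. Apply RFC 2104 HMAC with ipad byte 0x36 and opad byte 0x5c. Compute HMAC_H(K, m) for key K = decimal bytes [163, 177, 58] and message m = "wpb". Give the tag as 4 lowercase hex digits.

Key decimal bytes [163, 177, 58] = a3 b1 3a is 3 bytes ≤ B = 5; zero-pad to 5 bytes: K' = a3 b1 3a 00 00.
K' ⊕ ipad = 95 87 0c 36 36.  K' ⊕ opad = ff ed 66 5c 5c.
Inner input = (K'⊕ipad) ∥ m = 95 87 0c 36 36 ∥ 77 70 62.
Inner hash: even-index sum = 327 mod 256 = 71; odd-index sum = 406 mod 256 = 150 → 47 96.
Outer input = (K'⊕opad) ∥ inner = ff ed 66 5c 5c ∥ 47 96.
Outer hash (tag): even-index sum = 599 mod 256 = 87; odd-index sum = 400 mod 256 = 144 → 57 90.

5790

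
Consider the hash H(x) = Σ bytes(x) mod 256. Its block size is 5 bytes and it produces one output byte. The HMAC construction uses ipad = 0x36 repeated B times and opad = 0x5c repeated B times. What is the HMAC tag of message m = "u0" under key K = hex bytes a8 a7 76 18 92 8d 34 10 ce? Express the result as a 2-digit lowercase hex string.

Key hex bytes a8 a7 76 18 92 8d 34 10 ce is 9 bytes > B = 5, so hash it first: H(key) = 0e, then zero-pad to 5 bytes: K' = 0e 00 00 00 00.
K' ⊕ ipad = 38 36 36 36 36.  K' ⊕ opad = 52 5c 5c 5c 5c.
Inner input = (K'⊕ipad) ∥ m = 38 36 36 36 36 ∥ 75 30.
Inner hash: sum = 56+54+54+54+54+117+48 = 437; mod 256 = 181 → b5.
Outer input = (K'⊕opad) ∥ inner = 52 5c 5c 5c 5c ∥ b5.
Outer hash (tag): sum = 82+92+92+92+92+181 = 631; mod 256 = 119 → 77.

77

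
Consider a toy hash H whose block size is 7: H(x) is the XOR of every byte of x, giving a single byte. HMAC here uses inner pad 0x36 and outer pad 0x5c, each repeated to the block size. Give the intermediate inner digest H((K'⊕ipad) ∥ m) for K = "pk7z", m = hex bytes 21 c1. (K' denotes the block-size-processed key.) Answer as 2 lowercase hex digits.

80

Key "pk7z" = 70 6b 37 7a is 4 bytes ≤ B = 7; zero-pad to 7 bytes: K' = 70 6b 37 7a 00 00 00.
K' ⊕ ipad = 46 5d 01 4c 36 36 36.
Inner input = 46 5d 01 4c 36 36 36 ∥ 21 c1.
Inner hash: XOR 46⊕5d⊕01⊕4c⊕36⊕36⊕36⊕21⊕c1 = 80.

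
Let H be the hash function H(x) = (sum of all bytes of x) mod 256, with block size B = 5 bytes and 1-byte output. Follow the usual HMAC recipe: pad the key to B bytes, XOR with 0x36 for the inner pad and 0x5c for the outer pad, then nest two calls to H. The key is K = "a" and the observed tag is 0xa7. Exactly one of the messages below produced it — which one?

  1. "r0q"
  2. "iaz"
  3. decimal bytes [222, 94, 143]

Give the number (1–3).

3

Key "a" = 61 is 1 byte ≤ B = 5; zero-pad to 5 bytes: K' = 61 00 00 00 00.
K' ⊕ ipad = 57 36 36 36 36; K' ⊕ opad = 3d 5c 5c 5c 5c.
m1: inner = H(57 36 36 36 36 72 30 71) = 42; tag = H(3d 5c 5c 5c 5c 42) = ef
m2: inner = H(57 36 36 36 36 69 61 7a) = 73; tag = H(3d 5c 5c 5c 5c 73) = 20
m3: inner = H(57 36 36 36 36 de 5e 8f) = fa; tag = H(3d 5c 5c 5c 5c fa) = a7 ← matches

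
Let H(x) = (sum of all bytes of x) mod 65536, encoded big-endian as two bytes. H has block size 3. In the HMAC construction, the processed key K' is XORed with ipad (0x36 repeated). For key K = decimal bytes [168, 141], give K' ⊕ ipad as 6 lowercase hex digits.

9ebb36

Key decimal bytes [168, 141] = a8 8d is 2 bytes ≤ B = 3; zero-pad to 3 bytes: K' = a8 8d 00.
XOR each byte with 0x36: a8⊕36=9e, 8d⊕36=bb, 00⊕36=36.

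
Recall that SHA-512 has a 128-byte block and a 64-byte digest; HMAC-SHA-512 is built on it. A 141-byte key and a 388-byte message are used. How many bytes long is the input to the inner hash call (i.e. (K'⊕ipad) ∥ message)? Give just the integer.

Key is 141 > 128 bytes, so it is hashed to 64 bytes then zero-padded to 128: |K'| = 128.
Inner input = (K'⊕ipad) ∥ m → 128 + 388 = 516 bytes.

516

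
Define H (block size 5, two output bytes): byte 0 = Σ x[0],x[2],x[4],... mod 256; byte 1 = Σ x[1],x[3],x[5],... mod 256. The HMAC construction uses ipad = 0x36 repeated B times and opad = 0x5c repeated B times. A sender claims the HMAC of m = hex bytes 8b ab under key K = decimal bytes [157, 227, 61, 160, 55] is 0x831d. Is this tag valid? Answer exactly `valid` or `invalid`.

valid

Key decimal bytes [157, 227, 61, 160, 55] = 9d e3 3d a0 37 is exactly B = 5 bytes: K' = 9d e3 3d a0 37.
K' ⊕ ipad = ab d5 0b 96 01; K' ⊕ opad = c1 bf 61 fc 6b.
Inner hash: even-index sum = 354 mod 256 = 98; odd-index sum = 502 mod 256 = 246 → 62 f6.
Outer hash (recomputed tag): even-index sum = 643 mod 256 = 131; odd-index sum = 541 mod 256 = 29 → 83 1d.
Recomputed tag = 831d; claimed = 831d → match.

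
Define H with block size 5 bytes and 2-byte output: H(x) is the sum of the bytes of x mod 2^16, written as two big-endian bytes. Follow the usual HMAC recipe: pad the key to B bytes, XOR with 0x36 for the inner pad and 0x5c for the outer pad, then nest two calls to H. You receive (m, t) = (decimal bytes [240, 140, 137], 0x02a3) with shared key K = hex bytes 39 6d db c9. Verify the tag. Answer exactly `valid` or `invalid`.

valid

Key hex bytes 39 6d db c9 is 4 bytes ≤ B = 5; zero-pad to 5 bytes: K' = 39 6d db c9 00.
K' ⊕ ipad = 0f 5b ed ff 36; K' ⊕ opad = 65 31 87 95 5c.
Inner hash: sum = 15+91+237+255+54+240+140+137 = 1169 → 04 91.
Outer hash (recomputed tag): sum = 101+49+135+149+92+4+145 = 675 → 02 a3.
Recomputed tag = 02a3; claimed = 02a3 → match.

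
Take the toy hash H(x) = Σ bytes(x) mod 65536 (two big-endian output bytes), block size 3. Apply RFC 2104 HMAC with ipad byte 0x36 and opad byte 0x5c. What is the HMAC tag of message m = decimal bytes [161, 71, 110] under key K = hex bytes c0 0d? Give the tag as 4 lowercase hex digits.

Key hex bytes c0 0d is 2 bytes ≤ B = 3; zero-pad to 3 bytes: K' = c0 0d 00.
K' ⊕ ipad = f6 3b 36.  K' ⊕ opad = 9c 51 5c.
Inner input = (K'⊕ipad) ∥ m = f6 3b 36 ∥ a1 47 6e.
Inner hash: sum = 246+59+54+161+71+110 = 701 → 02 bd.
Outer input = (K'⊕opad) ∥ inner = 9c 51 5c ∥ 02 bd.
Outer hash (tag): sum = 156+81+92+2+189 = 520 → 02 08.

0208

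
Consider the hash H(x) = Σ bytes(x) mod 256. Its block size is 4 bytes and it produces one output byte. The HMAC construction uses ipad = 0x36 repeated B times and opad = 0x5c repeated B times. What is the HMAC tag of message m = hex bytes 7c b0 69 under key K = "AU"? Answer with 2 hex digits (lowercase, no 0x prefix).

Key "AU" = 41 55 is 2 bytes ≤ B = 4; zero-pad to 4 bytes: K' = 41 55 00 00.
K' ⊕ ipad = 77 63 36 36.  K' ⊕ opad = 1d 09 5c 5c.
Inner input = (K'⊕ipad) ∥ m = 77 63 36 36 ∥ 7c b0 69.
Inner hash: sum = 119+99+54+54+124+176+105 = 731; mod 256 = 219 → db.
Outer input = (K'⊕opad) ∥ inner = 1d 09 5c 5c ∥ db.
Outer hash (tag): sum = 29+9+92+92+219 = 441; mod 256 = 185 → b9.

b9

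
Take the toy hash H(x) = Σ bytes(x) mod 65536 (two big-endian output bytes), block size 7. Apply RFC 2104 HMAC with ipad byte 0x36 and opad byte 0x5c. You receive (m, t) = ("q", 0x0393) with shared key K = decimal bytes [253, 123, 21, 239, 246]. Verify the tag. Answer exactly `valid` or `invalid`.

invalid

Key decimal bytes [253, 123, 21, 239, 246] = fd 7b 15 ef f6 is 5 bytes ≤ B = 7; zero-pad to 7 bytes: K' = fd 7b 15 ef f6 00 00.
K' ⊕ ipad = cb 4d 23 d9 c0 36 36; K' ⊕ opad = a1 27 49 b3 aa 5c 5c.
Inner hash: sum = 203+77+35+217+192+54+54+113 = 945 → 03 b1.
Outer hash (recomputed tag): sum = 161+39+73+179+170+92+92+3+177 = 986 → 03 da.
Recomputed tag = 03da; claimed = 0393 → mismatch.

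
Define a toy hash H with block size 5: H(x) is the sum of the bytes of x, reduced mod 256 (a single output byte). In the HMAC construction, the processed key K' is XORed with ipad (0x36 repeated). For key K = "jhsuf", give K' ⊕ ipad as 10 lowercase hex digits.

5c5e454350

Key "jhsuf" = 6a 68 73 75 66 is exactly B = 5 bytes: K' = 6a 68 73 75 66.
XOR each byte with 0x36: 6a⊕36=5c, 68⊕36=5e, 73⊕36=45, 75⊕36=43, 66⊕36=50.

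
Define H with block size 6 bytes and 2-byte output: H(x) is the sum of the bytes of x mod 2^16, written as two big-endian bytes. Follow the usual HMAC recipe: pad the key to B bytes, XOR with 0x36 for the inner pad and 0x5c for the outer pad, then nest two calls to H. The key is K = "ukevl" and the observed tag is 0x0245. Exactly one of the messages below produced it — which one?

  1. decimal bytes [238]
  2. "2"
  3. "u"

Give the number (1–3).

Key "ukevl" = 75 6b 65 76 6c is 5 bytes ≤ B = 6; zero-pad to 6 bytes: K' = 75 6b 65 76 6c 00.
K' ⊕ ipad = 43 5d 53 40 5a 36; K' ⊕ opad = 29 37 39 2a 30 5c.
m1: inner = H(43 5d 53 40 5a 36 ee) = 02 b1; tag = H(29 37 39 2a 30 5c 02 b1) = 0202
m2: inner = H(43 5d 53 40 5a 36 32) = 01 f5; tag = H(29 37 39 2a 30 5c 01 f5) = 0245 ← matches
m3: inner = H(43 5d 53 40 5a 36 75) = 02 38; tag = H(29 37 39 2a 30 5c 02 38) = 0189

2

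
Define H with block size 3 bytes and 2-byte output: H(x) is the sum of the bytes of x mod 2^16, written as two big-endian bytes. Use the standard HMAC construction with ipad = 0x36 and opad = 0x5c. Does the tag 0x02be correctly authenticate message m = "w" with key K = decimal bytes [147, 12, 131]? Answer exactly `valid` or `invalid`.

Key decimal bytes [147, 12, 131] = 93 0c 83 is exactly B = 3 bytes: K' = 93 0c 83.
K' ⊕ ipad = a5 3a b5; K' ⊕ opad = cf 50 df.
Inner hash: sum = 165+58+181+119 = 523 → 02 0b.
Outer hash (recomputed tag): sum = 207+80+223+2+11 = 523 → 02 0b.
Recomputed tag = 020b; claimed = 02be → mismatch.

invalid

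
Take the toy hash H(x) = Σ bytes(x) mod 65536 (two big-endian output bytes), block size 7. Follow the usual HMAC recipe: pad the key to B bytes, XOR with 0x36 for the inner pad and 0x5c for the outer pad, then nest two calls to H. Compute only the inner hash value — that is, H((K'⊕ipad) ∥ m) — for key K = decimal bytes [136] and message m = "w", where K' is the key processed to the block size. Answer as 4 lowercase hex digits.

0279

Key decimal bytes [136] = 88 is 1 byte ≤ B = 7; zero-pad to 7 bytes: K' = 88 00 00 00 00 00 00.
K' ⊕ ipad = be 36 36 36 36 36 36.
Inner input = be 36 36 36 36 36 36 ∥ 77.
Inner hash: sum = 190+54+54+54+54+54+54+119 = 633 → 02 79.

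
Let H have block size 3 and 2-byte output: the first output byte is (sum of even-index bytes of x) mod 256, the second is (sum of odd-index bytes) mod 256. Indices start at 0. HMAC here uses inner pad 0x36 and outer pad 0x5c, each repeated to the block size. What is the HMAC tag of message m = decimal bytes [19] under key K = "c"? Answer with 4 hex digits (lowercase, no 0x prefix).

Key "c" = 63 is 1 byte ≤ B = 3; zero-pad to 3 bytes: K' = 63 00 00.
K' ⊕ ipad = 55 36 36.  K' ⊕ opad = 3f 5c 5c.
Inner input = (K'⊕ipad) ∥ m = 55 36 36 ∥ 13.
Inner hash: even-index sum = 139 mod 256 = 139; odd-index sum = 73 mod 256 = 73 → 8b 49.
Outer input = (K'⊕opad) ∥ inner = 3f 5c 5c ∥ 8b 49.
Outer hash (tag): even-index sum = 228 mod 256 = 228; odd-index sum = 231 mod 256 = 231 → e4 e7.

e4e7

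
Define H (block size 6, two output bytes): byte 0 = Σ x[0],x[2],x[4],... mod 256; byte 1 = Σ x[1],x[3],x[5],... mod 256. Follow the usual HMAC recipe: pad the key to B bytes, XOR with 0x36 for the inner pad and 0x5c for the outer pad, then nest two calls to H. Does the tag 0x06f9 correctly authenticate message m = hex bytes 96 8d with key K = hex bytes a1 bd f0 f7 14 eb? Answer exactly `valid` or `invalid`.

Key hex bytes a1 bd f0 f7 14 eb is exactly B = 6 bytes: K' = a1 bd f0 f7 14 eb.
K' ⊕ ipad = 97 8b c6 c1 22 dd; K' ⊕ opad = fd e1 ac ab 48 b7.
Inner hash: even-index sum = 533 mod 256 = 21; odd-index sum = 694 mod 256 = 182 → 15 b6.
Outer hash (recomputed tag): even-index sum = 518 mod 256 = 6; odd-index sum = 761 mod 256 = 249 → 06 f9.
Recomputed tag = 06f9; claimed = 06f9 → match.

valid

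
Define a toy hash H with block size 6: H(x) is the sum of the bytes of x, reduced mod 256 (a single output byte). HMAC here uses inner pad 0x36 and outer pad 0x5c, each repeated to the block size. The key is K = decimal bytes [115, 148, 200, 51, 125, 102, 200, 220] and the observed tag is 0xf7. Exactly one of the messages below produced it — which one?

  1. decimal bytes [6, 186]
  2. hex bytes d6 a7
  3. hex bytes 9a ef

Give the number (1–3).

Key decimal bytes [115, 148, 200, 51, 125, 102, 200, 220] = 73 94 c8 33 7d 66 c8 dc is 8 bytes > B = 6, so hash it first: H(key) = 89, then zero-pad to 6 bytes: K' = 89 00 00 00 00 00.
K' ⊕ ipad = bf 36 36 36 36 36; K' ⊕ opad = d5 5c 5c 5c 5c 5c.
m1: inner = H(bf 36 36 36 36 36 06 ba) = 8d; tag = H(d5 5c 5c 5c 5c 5c 8d) = 2e
m2: inner = H(bf 36 36 36 36 36 d6 a7) = 4a; tag = H(d5 5c 5c 5c 5c 5c 4a) = eb
m3: inner = H(bf 36 36 36 36 36 9a ef) = 56; tag = H(d5 5c 5c 5c 5c 5c 56) = f7 ← matches

3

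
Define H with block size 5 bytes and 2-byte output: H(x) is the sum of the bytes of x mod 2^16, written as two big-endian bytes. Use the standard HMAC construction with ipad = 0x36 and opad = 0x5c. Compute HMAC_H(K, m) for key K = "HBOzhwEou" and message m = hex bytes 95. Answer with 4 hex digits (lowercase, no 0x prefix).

Key "HBOzhwEou" = 48 42 4f 7a 68 77 45 6f 75 is 9 bytes > B = 5, so hash it first: H(key) = 03 5b, then zero-pad to 5 bytes: K' = 03 5b 00 00 00.
K' ⊕ ipad = 35 6d 36 36 36.  K' ⊕ opad = 5f 07 5c 5c 5c.
Inner input = (K'⊕ipad) ∥ m = 35 6d 36 36 36 ∥ 95.
Inner hash: sum = 53+109+54+54+54+149 = 473 → 01 d9.
Outer input = (K'⊕opad) ∥ inner = 5f 07 5c 5c 5c ∥ 01 d9.
Outer hash (tag): sum = 95+7+92+92+92+1+217 = 596 → 02 54.

0254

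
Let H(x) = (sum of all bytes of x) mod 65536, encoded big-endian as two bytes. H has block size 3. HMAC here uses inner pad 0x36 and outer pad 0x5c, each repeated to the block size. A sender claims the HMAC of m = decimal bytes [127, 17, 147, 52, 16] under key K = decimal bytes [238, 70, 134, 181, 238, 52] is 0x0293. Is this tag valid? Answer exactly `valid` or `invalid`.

invalid

Key decimal bytes [238, 70, 134, 181, 238, 52] = ee 46 86 b5 ee 34 is 6 bytes > B = 3, so hash it first: H(key) = 03 91, then zero-pad to 3 bytes: K' = 03 91 00.
K' ⊕ ipad = 35 a7 36; K' ⊕ opad = 5f cd 5c.
Inner hash: sum = 53+167+54+127+17+147+52+16 = 633 → 02 79.
Outer hash (recomputed tag): sum = 95+205+92+2+121 = 515 → 02 03.
Recomputed tag = 0203; claimed = 0293 → mismatch.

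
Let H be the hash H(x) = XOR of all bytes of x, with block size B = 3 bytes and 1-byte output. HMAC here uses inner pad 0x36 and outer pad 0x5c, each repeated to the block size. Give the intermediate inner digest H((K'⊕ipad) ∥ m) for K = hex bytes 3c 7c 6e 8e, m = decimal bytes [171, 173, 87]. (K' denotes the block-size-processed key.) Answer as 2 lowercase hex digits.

Key hex bytes 3c 7c 6e 8e is 4 bytes > B = 3, so hash it first: H(key) = a0, then zero-pad to 3 bytes: K' = a0 00 00.
K' ⊕ ipad = 96 36 36.
Inner input = 96 36 36 ∥ ab ad 57.
Inner hash: XOR 96⊕36⊕36⊕ab⊕ad⊕57 = c7.

c7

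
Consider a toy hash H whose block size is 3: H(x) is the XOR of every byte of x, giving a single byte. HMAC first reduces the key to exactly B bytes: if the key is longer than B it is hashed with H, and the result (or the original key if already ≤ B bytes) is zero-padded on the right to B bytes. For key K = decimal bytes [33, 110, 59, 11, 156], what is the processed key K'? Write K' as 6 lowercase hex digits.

|K| = 5 > B = 3, so first hash the key.
H(K): XOR 21⊕6e⊕3b⊕0b⊕9c = e3.
Zero-pad H(K) = e3 to 3 bytes: K' = e3 00 00.

e30000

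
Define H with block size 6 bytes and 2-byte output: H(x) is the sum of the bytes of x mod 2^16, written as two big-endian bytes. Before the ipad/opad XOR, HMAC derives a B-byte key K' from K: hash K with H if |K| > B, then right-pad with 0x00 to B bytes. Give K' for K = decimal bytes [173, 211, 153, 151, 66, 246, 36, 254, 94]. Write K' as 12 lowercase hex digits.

|K| = 9 > B = 6, so first hash the key.
H(K): sum = 173+211+153+151+66+246+36+254+94 = 1384 → 05 68.
Zero-pad H(K) = 05 68 to 6 bytes: K' = 05 68 00 00 00 00.

056800000000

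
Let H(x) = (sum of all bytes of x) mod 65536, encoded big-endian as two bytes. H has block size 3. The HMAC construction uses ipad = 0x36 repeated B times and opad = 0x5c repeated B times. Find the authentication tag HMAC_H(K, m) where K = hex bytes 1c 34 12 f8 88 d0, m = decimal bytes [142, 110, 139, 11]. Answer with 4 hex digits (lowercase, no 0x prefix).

Key hex bytes 1c 34 12 f8 88 d0 is 6 bytes > B = 3, so hash it first: H(key) = 02 b2, then zero-pad to 3 bytes: K' = 02 b2 00.
K' ⊕ ipad = 34 84 36.  K' ⊕ opad = 5e ee 5c.
Inner input = (K'⊕ipad) ∥ m = 34 84 36 ∥ 8e 6e 8b 0b.
Inner hash: sum = 52+132+54+142+110+139+11 = 640 → 02 80.
Outer input = (K'⊕opad) ∥ inner = 5e ee 5c ∥ 02 80.
Outer hash (tag): sum = 94+238+92+2+128 = 554 → 02 2a.

022a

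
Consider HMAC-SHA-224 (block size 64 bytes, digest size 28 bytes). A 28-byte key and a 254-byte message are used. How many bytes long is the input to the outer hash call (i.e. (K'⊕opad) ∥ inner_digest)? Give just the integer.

Key is 28 ≤ 64 bytes, zero-padded: |K'| = 64.
Outer input = (K'⊕opad) ∥ H(inner) → 64 + 28 = 92 bytes.

92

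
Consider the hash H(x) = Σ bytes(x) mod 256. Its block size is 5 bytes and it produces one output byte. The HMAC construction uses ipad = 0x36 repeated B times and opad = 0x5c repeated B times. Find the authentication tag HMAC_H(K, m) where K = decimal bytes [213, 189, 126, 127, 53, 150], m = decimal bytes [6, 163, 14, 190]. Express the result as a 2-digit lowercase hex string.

2f

Key decimal bytes [213, 189, 126, 127, 53, 150] = d5 bd 7e 7f 35 96 is 6 bytes > B = 5, so hash it first: H(key) = 5a, then zero-pad to 5 bytes: K' = 5a 00 00 00 00.
K' ⊕ ipad = 6c 36 36 36 36.  K' ⊕ opad = 06 5c 5c 5c 5c.
Inner input = (K'⊕ipad) ∥ m = 6c 36 36 36 36 ∥ 06 a3 0e be.
Inner hash: sum = 108+54+54+54+54+6+163+14+190 = 697; mod 256 = 185 → b9.
Outer input = (K'⊕opad) ∥ inner = 06 5c 5c 5c 5c ∥ b9.
Outer hash (tag): sum = 6+92+92+92+92+185 = 559; mod 256 = 47 → 2f.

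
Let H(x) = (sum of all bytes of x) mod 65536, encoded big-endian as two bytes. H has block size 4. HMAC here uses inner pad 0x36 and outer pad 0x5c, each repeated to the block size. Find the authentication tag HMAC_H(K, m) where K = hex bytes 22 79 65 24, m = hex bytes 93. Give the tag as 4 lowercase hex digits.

01b0

Key hex bytes 22 79 65 24 is exactly B = 4 bytes: K' = 22 79 65 24.
K' ⊕ ipad = 14 4f 53 12.  K' ⊕ opad = 7e 25 39 78.
Inner input = (K'⊕ipad) ∥ m = 14 4f 53 12 ∥ 93.
Inner hash: sum = 20+79+83+18+147 = 347 → 01 5b.
Outer input = (K'⊕opad) ∥ inner = 7e 25 39 78 ∥ 01 5b.
Outer hash (tag): sum = 126+37+57+120+1+91 = 432 → 01 b0.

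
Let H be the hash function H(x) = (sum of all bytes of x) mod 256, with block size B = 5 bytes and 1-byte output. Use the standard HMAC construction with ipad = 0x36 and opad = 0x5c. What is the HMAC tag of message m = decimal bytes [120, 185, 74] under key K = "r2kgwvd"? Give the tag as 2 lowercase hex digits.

4f

Key "r2kgwvd" = 72 32 6b 67 77 76 64 is 7 bytes > B = 5, so hash it first: H(key) = c7, then zero-pad to 5 bytes: K' = c7 00 00 00 00.
K' ⊕ ipad = f1 36 36 36 36.  K' ⊕ opad = 9b 5c 5c 5c 5c.
Inner input = (K'⊕ipad) ∥ m = f1 36 36 36 36 ∥ 78 b9 4a.
Inner hash: sum = 241+54+54+54+54+120+185+74 = 836; mod 256 = 68 → 44.
Outer input = (K'⊕opad) ∥ inner = 9b 5c 5c 5c 5c ∥ 44.
Outer hash (tag): sum = 155+92+92+92+92+68 = 591; mod 256 = 79 → 4f.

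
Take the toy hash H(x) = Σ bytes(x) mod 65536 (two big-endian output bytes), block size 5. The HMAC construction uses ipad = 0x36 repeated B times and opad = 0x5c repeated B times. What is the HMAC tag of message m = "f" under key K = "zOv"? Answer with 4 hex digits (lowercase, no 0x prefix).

01f3

Key "zOv" = 7a 4f 76 is 3 bytes ≤ B = 5; zero-pad to 5 bytes: K' = 7a 4f 76 00 00.
K' ⊕ ipad = 4c 79 40 36 36.  K' ⊕ opad = 26 13 2a 5c 5c.
Inner input = (K'⊕ipad) ∥ m = 4c 79 40 36 36 ∥ 66.
Inner hash: sum = 76+121+64+54+54+102 = 471 → 01 d7.
Outer input = (K'⊕opad) ∥ inner = 26 13 2a 5c 5c ∥ 01 d7.
Outer hash (tag): sum = 38+19+42+92+92+1+215 = 499 → 01 f3.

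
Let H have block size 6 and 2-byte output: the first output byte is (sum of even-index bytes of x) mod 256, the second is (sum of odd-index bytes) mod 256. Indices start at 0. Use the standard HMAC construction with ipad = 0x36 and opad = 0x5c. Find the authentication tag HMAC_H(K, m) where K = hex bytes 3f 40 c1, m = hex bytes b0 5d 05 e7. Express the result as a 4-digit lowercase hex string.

Key hex bytes 3f 40 c1 is 3 bytes ≤ B = 6; zero-pad to 6 bytes: K' = 3f 40 c1 00 00 00.
K' ⊕ ipad = 09 76 f7 36 36 36.  K' ⊕ opad = 63 1c 9d 5c 5c 5c.
Inner input = (K'⊕ipad) ∥ m = 09 76 f7 36 36 36 ∥ b0 5d 05 e7.
Inner hash: even-index sum = 491 mod 256 = 235; odd-index sum = 550 mod 256 = 38 → eb 26.
Outer input = (K'⊕opad) ∥ inner = 63 1c 9d 5c 5c 5c ∥ eb 26.
Outer hash (tag): even-index sum = 583 mod 256 = 71; odd-index sum = 250 mod 256 = 250 → 47 fa.

47fa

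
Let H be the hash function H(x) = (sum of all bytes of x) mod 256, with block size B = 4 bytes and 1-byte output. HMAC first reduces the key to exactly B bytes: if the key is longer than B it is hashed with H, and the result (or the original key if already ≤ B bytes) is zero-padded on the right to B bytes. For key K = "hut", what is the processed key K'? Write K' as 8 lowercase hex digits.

Key "hut" = 68 75 74 is 3 bytes ≤ B = 4; zero-pad to 4 bytes: K' = 68 75 74 00.

68757400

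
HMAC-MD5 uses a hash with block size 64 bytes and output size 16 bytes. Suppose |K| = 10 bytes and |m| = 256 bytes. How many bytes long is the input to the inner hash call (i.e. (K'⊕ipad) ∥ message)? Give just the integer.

320

Key is 10 ≤ 64 bytes, zero-padded: |K'| = 64.
Inner input = (K'⊕ipad) ∥ m → 64 + 256 = 320 bytes.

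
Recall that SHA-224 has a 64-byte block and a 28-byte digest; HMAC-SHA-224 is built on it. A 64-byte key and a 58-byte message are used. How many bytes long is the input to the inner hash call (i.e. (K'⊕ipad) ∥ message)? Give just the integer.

122

Key is 64 ≤ 64 bytes, zero-padded: |K'| = 64.
Inner input = (K'⊕ipad) ∥ m → 64 + 58 = 122 bytes.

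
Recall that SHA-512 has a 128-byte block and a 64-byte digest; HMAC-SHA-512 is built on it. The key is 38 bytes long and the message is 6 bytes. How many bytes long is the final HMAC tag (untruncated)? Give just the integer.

The tag is one SHA-512 digest: 64 bytes.

64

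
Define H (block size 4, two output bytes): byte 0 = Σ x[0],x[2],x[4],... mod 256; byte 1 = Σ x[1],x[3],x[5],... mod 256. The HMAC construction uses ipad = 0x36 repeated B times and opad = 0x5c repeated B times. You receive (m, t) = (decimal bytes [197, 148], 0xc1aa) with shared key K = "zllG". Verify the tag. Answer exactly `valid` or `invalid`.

Key "zllG" = 7a 6c 6c 47 is exactly B = 4 bytes: K' = 7a 6c 6c 47.
K' ⊕ ipad = 4c 5a 5a 71; K' ⊕ opad = 26 30 30 1b.
Inner hash: even-index sum = 363 mod 256 = 107; odd-index sum = 351 mod 256 = 95 → 6b 5f.
Outer hash (recomputed tag): even-index sum = 193 mod 256 = 193; odd-index sum = 170 mod 256 = 170 → c1 aa.
Recomputed tag = c1aa; claimed = c1aa → match.

valid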